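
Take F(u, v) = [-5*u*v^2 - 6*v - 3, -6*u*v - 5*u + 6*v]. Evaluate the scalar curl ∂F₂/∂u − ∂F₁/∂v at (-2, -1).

27

∂F₂/∂u = -6*v - 5
∂F₁/∂v = -10*u*v - 6
Scalar curl = 10*u*v - 6*v + 1
At (-2, -1): 27.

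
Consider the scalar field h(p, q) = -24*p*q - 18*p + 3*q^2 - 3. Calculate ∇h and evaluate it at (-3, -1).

∂h/∂p = -24*q - 18
∂h/∂q = -24*p + 6*q
∇h = (-24*q - 18, -24*p + 6*q)
At (-3, -1): (6, 66).

(6, 66)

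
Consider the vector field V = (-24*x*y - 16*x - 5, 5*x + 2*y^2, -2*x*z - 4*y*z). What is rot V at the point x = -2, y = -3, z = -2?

(∇×V)₁ = ∂V₃/∂y − ∂V₂/∂z = -4*z
(∇×V)₂ = ∂V₁/∂z − ∂V₃/∂x = 2*z
(∇×V)₃ = ∂V₂/∂x − ∂V₁/∂y = 24*x + 5
∇×V = (-4*z, 2*z, 24*x + 5)
At (-2, -3, -2): (8, -4, -43).

(8, -4, -43)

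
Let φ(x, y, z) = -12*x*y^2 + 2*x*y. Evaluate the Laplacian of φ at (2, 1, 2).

∂²φ/∂x² = 0
∂²φ/∂y² = -24*x
∂²φ/∂z² = 0
∇²φ = -24*x
At (2, 1, 2): -48.

-48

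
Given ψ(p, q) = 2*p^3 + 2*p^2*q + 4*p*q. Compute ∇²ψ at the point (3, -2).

∂²ψ/∂p² = 4*(3*p + q)
∂²ψ/∂q² = 0
∇²ψ = 12*p + 4*q
At (3, -2): 28.

28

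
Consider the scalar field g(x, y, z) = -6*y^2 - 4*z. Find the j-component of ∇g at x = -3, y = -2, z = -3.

24

(∇g)_2 = ∂g/∂y = -12*y
At (-3, -2, -3): 24.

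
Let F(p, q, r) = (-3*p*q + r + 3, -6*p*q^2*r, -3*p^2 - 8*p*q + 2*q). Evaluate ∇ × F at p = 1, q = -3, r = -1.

(∇×F)₁ = ∂F₃/∂q − ∂F₂/∂r = 6*p*q^2 - 8*p + 2
(∇×F)₂ = ∂F₁/∂r − ∂F₃/∂p = 6*p + 8*q + 1
(∇×F)₃ = ∂F₂/∂p − ∂F₁/∂q = 3*p - 6*q^2*r
∇×F = (6*p*q^2 - 8*p + 2, 6*p + 8*q + 1, 3*p - 6*q^2*r)
At (1, -3, -1): (48, -17, 57).

(48, -17, 57)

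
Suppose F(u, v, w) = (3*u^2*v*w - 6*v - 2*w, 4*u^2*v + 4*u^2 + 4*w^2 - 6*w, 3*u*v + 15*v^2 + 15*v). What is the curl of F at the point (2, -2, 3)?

(-57, -20, -46)

(∇×F)₁ = ∂F₃/∂v − ∂F₂/∂w = 3*u + 30*v - 8*w + 21
(∇×F)₂ = ∂F₁/∂w − ∂F₃/∂u = 3*u^2*v - 3*v - 2
(∇×F)₃ = ∂F₂/∂u − ∂F₁/∂v = -3*u^2*w + 8*u*v + 8*u + 6
∇×F = (3*u + 30*v - 8*w + 21, 3*u^2*v - 3*v - 2, -3*u^2*w + 8*u*v + 8*u + 6)
At (2, -2, 3): (-57, -20, -46).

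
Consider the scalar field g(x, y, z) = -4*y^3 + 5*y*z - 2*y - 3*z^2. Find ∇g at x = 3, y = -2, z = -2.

(0, -60, 2)

∂g/∂x = 0
∂g/∂y = -12*y^2 + 5*z - 2
∂g/∂z = 5*y - 6*z
∇g = (0, -12*y^2 + 5*z - 2, 5*y - 6*z)
At (3, -2, -2): (0, -60, 2).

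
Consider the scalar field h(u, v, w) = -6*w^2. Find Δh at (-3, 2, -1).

-12

∂²h/∂u² = 0
∂²h/∂v² = 0
∂²h/∂w² = -12
∇²h = -12
At (-3, 2, -1): -12.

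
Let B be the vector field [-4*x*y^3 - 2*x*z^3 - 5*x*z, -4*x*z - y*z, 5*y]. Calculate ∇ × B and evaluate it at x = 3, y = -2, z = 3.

(15, -177, 132)

(∇×B)₁ = ∂B₃/∂y − ∂B₂/∂z = 4*x + y + 5
(∇×B)₂ = ∂B₁/∂z − ∂B₃/∂x = -6*x*z^2 - 5*x
(∇×B)₃ = ∂B₂/∂x − ∂B₁/∂y = 12*x*y^2 - 4*z
∇×B = (4*x + y + 5, -6*x*z^2 - 5*x, 12*x*y^2 - 4*z)
At (3, -2, 3): (15, -177, 132).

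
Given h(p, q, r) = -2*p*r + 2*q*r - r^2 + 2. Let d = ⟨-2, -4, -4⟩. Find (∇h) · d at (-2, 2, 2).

∂h/∂p = -2*r
∂h/∂q = 2*r
∂h/∂r = -2*p + 2*q - 2*r
∇h at (-2, 2, 2) = (-4, 4, 4)
∇h · d = (-4)(-2) + (4)(-4) + (4)(-4) = -24

-24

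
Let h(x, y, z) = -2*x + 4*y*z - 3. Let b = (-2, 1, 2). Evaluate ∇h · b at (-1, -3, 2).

∂h/∂x = -2
∂h/∂y = 4*z
∂h/∂z = 4*y
∇h at (-1, -3, 2) = (-2, 8, -12)
∇h · b = (-2)(-2) + (8)(1) + (-12)(2) = -12

-12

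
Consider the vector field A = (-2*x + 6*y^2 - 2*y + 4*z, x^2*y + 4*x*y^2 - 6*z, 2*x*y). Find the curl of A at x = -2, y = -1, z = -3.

(2, 6, 22)

(∇×A)₁ = ∂A₃/∂y − ∂A₂/∂z = 2*x + 6
(∇×A)₂ = ∂A₁/∂z − ∂A₃/∂x = -2*y + 4
(∇×A)₃ = ∂A₂/∂x − ∂A₁/∂y = 2*x*y + 4*y^2 - 12*y + 2
∇×A = (2*x + 6, -2*y + 4, 2*x*y + 4*y^2 - 12*y + 2)
At (-2, -1, -3): (2, 6, 22).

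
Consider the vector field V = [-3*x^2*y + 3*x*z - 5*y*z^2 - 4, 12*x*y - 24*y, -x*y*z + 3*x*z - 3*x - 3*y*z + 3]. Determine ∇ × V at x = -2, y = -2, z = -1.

(1, -18, -7)

(∇×V)₁ = ∂V₃/∂y − ∂V₂/∂z = -x*z - 3*z
(∇×V)₂ = ∂V₁/∂z − ∂V₃/∂x = 3*x - 9*y*z - 3*z + 3
(∇×V)₃ = ∂V₂/∂x − ∂V₁/∂y = 3*x^2 + 12*y + 5*z^2
∇×V = (-x*z - 3*z, 3*x - 9*y*z - 3*z + 3, 3*x^2 + 12*y + 5*z^2)
At (-2, -2, -1): (1, -18, -7).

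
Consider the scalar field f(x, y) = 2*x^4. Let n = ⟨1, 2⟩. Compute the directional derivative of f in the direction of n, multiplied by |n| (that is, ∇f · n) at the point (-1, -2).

-8

∂f/∂x = 8*x^3
∂f/∂y = 0
∇f at (-1, -2) = (-8, 0)
∇f · n = (-8)(1) + (0)(2) = -8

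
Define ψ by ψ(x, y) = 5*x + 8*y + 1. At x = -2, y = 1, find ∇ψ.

(5, 8)

∂ψ/∂x = 5
∂ψ/∂y = 8
∇ψ = (5, 8)
At (-2, 1): (5, 8).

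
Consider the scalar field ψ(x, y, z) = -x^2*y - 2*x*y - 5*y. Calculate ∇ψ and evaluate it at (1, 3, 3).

(-12, -8, 0)

∂ψ/∂x = -2*x*y - 2*y
∂ψ/∂y = -x^2 - 2*x - 5
∂ψ/∂z = 0
∇ψ = (-2*x*y - 2*y, -x^2 - 2*x - 5, 0)
At (1, 3, 3): (-12, -8, 0).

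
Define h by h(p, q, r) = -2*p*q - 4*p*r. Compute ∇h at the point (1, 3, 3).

∂h/∂p = -2*q - 4*r
∂h/∂q = -2*p
∂h/∂r = -4*p
∇h = (-2*q - 4*r, -2*p, -4*p)
At (1, 3, 3): (-18, -2, -4).

(-18, -2, -4)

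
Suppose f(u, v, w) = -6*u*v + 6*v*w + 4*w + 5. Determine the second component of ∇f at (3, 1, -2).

(∇f)_2 = ∂f/∂v = -6*u + 6*w
At (3, 1, -2): -30.

-30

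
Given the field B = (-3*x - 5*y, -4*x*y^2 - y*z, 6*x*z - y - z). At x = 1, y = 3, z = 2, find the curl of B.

(∇×B)₁ = ∂B₃/∂y − ∂B₂/∂z = y - 1
(∇×B)₂ = ∂B₁/∂z − ∂B₃/∂x = -6*z
(∇×B)₃ = ∂B₂/∂x − ∂B₁/∂y = -4*y^2 + 5
∇×B = (y - 1, -6*z, -4*y^2 + 5)
At (1, 3, 2): (2, -12, -31).

(2, -12, -31)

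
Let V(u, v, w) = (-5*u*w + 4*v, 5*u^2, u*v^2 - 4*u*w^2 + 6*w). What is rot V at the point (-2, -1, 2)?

(4, 25, -24)

(∇×V)₁ = ∂V₃/∂v − ∂V₂/∂w = 2*u*v
(∇×V)₂ = ∂V₁/∂w − ∂V₃/∂u = -5*u - v^2 + 4*w^2
(∇×V)₃ = ∂V₂/∂u − ∂V₁/∂v = 10*u - 4
∇×V = (2*u*v, -5*u - v^2 + 4*w^2, 10*u - 4)
At (-2, -1, 2): (4, 25, -24).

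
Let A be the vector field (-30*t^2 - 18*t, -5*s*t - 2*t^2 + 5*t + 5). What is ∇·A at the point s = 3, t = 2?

-18

∂A₁/∂s = 0
∂A₂/∂t = -5*s - 4*t + 5
∇·A = -5*s - 4*t + 5
At (3, 2): -18.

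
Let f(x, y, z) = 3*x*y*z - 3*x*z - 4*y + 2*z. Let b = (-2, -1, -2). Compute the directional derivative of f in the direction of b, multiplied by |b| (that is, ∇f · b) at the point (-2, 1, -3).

-18

∂f/∂x = 3*y*z - 3*z
∂f/∂y = 3*x*z - 4
∂f/∂z = 3*x*y - 3*x + 2
∇f at (-2, 1, -3) = (0, 14, 2)
∇f · b = (0)(-2) + (14)(-1) + (2)(-2) = -18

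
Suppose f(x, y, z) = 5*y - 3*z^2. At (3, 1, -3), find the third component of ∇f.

18

(∇f)_3 = ∂f/∂z = -6*z
At (3, 1, -3): 18.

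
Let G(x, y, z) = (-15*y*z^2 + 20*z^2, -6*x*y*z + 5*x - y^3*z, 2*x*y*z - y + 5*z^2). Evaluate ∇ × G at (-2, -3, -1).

(12, -136, 2)

(∇×G)₁ = ∂G₃/∂y − ∂G₂/∂z = 6*x*y + 2*x*z + y^3 - 1
(∇×G)₂ = ∂G₁/∂z − ∂G₃/∂x = -32*y*z + 40*z
(∇×G)₃ = ∂G₂/∂x − ∂G₁/∂y = -6*y*z + 15*z^2 + 5
∇×G = (6*x*y + 2*x*z + y^3 - 1, -32*y*z + 40*z, -6*y*z + 15*z^2 + 5)
At (-2, -3, -1): (12, -136, 2).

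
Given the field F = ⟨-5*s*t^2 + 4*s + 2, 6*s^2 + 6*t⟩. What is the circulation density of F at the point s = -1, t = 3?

-42

∂F₂/∂s = 12*s
∂F₁/∂t = -10*s*t
Scalar curl = 10*s*t + 12*s
At (-1, 3): -42.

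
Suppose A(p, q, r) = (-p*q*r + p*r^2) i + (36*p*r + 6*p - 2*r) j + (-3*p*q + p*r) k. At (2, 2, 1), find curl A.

(∇×A)₁ = ∂A₃/∂q − ∂A₂/∂r = -39*p + 2
(∇×A)₂ = ∂A₁/∂r − ∂A₃/∂p = -p*q + 2*p*r + 3*q - r
(∇×A)₃ = ∂A₂/∂p − ∂A₁/∂q = p*r + 36*r + 6
∇×A = (-39*p + 2, -p*q + 2*p*r + 3*q - r, p*r + 36*r + 6)
At (2, 2, 1): (-76, 5, 44).

(-76, 5, 44)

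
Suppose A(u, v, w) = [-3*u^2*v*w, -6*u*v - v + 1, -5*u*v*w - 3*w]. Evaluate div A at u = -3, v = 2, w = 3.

152

∂A₁/∂u = -6*u*v*w
∂A₂/∂v = -6*u - 1
∂A₃/∂w = -5*u*v - 3
∇·A = -6*u*v*w - 5*u*v - 6*u - 4
At (-3, 2, 3): 152.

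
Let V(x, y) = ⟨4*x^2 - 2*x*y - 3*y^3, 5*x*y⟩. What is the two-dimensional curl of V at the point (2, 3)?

100

∂V₂/∂x = 5*y
∂V₁/∂y = -2*x - 9*y^2
Scalar curl = 2*x + 9*y^2 + 5*y
At (2, 3): 100.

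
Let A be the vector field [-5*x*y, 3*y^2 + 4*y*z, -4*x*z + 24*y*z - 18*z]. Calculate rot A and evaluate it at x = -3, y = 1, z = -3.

(∇×A)₁ = ∂A₃/∂y − ∂A₂/∂z = -4*y + 24*z
(∇×A)₂ = ∂A₁/∂z − ∂A₃/∂x = 4*z
(∇×A)₃ = ∂A₂/∂x − ∂A₁/∂y = 5*x
∇×A = (-4*y + 24*z, 4*z, 5*x)
At (-3, 1, -3): (-76, -12, -15).

(-76, -12, -15)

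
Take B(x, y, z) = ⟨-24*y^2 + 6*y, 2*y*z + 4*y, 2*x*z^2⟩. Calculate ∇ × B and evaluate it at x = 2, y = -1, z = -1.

(∇×B)₁ = ∂B₃/∂y − ∂B₂/∂z = -2*y
(∇×B)₂ = ∂B₁/∂z − ∂B₃/∂x = -2*z^2
(∇×B)₃ = ∂B₂/∂x − ∂B₁/∂y = 48*y - 6
∇×B = (-2*y, -2*z^2, 48*y - 6)
At (2, -1, -1): (2, -2, -54).

(2, -2, -54)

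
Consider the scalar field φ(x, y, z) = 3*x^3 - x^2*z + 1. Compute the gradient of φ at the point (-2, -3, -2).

∂φ/∂x = 9*x^2 - 2*x*z
∂φ/∂y = 0
∂φ/∂z = -x^2
∇φ = (9*x^2 - 2*x*z, 0, -x^2)
At (-2, -3, -2): (28, 0, -4).

(28, 0, -4)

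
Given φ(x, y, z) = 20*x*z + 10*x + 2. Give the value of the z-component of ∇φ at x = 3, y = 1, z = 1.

(∇φ)_3 = ∂φ/∂z = 20*x
At (3, 1, 1): 60.

60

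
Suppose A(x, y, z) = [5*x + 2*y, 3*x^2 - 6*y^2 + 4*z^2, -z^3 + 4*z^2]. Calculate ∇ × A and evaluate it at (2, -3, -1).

(∇×A)₁ = ∂A₃/∂y − ∂A₂/∂z = -8*z
(∇×A)₂ = ∂A₁/∂z − ∂A₃/∂x = 0
(∇×A)₃ = ∂A₂/∂x − ∂A₁/∂y = 6*x - 2
∇×A = (-8*z, 0, 6*x - 2)
At (2, -3, -1): (8, 0, 10).

(8, 0, 10)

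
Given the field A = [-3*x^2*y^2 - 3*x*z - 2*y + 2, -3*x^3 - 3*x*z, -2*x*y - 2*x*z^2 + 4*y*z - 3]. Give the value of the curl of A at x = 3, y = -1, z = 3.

(15, 7, -142)

(∇×A)₁ = ∂A₃/∂y − ∂A₂/∂z = x + 4*z
(∇×A)₂ = ∂A₁/∂z − ∂A₃/∂x = -3*x + 2*y + 2*z^2
(∇×A)₃ = ∂A₂/∂x − ∂A₁/∂y = 6*x^2*y - 9*x^2 - 3*z + 2
∇×A = (x + 4*z, -3*x + 2*y + 2*z^2, 6*x^2*y - 9*x^2 - 3*z + 2)
At (3, -1, 3): (15, 7, -142).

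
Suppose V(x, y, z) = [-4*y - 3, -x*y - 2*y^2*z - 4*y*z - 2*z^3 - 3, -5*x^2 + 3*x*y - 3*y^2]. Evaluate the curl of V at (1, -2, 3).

(69, 16, 6)

(∇×V)₁ = ∂V₃/∂y − ∂V₂/∂z = 3*x + 2*y^2 - 2*y + 6*z^2
(∇×V)₂ = ∂V₁/∂z − ∂V₃/∂x = 10*x - 3*y
(∇×V)₃ = ∂V₂/∂x − ∂V₁/∂y = -y + 4
∇×V = (3*x + 2*y^2 - 2*y + 6*z^2, 10*x - 3*y, -y + 4)
At (1, -2, 3): (69, 16, 6).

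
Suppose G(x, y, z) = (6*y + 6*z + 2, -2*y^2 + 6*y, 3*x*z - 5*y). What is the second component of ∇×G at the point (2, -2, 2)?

0

(∇×G)_2 = ∂G₁/∂z − ∂G₃/∂x
= 6 − (3*z)
= -3*z + 6
At (2, -2, 2): 0.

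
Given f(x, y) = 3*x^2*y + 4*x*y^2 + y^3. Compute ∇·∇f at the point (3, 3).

∂²f/∂x² = 6*y
∂²f/∂y² = 2*(4*x + 3*y)
∇²f = 8*x + 12*y
At (3, 3): 60.

60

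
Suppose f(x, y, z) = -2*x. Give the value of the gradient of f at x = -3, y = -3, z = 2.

∂f/∂x = -2
∂f/∂y = 0
∂f/∂z = 0
∇f = (-2, 0, 0)
At (-3, -3, 2): (-2, 0, 0).

(-2, 0, 0)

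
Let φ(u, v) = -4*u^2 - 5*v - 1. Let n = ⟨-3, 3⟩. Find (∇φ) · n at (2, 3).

33

∂φ/∂u = -8*u
∂φ/∂v = -5
∇φ at (2, 3) = (-16, -5)
∇φ · n = (-16)(-3) + (-5)(3) = 33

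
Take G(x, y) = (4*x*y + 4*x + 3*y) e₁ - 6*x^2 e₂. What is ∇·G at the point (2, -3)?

-8

∂G₁/∂x = 4*y + 4
∂G₂/∂y = 0
∇·G = 4*y + 4
At (2, -3): -8.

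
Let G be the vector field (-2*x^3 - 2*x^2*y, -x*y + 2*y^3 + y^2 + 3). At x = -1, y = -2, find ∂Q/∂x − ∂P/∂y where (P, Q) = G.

∂G₂/∂x = -y
∂G₁/∂y = -2*x^2
Scalar curl = 2*x^2 - y
At (-1, -2): 4.

4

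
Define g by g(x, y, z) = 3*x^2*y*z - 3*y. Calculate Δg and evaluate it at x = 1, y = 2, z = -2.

∂²g/∂x² = 6*y*z
∂²g/∂y² = 0
∂²g/∂z² = 0
∇²g = 6*y*z
At (1, 2, -2): -24.

-24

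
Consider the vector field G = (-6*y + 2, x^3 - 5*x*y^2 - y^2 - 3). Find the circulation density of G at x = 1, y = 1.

4

∂G₂/∂x = 3*x^2 - 5*y^2
∂G₁/∂y = -6
Scalar curl = 3*x^2 - 5*y^2 + 6
At (1, 1): 4.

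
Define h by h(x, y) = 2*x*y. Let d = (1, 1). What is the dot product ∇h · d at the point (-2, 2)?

0

∂h/∂x = 2*y
∂h/∂y = 2*x
∇h at (-2, 2) = (4, -4)
∇h · d = (4)(1) + (-4)(1) = 0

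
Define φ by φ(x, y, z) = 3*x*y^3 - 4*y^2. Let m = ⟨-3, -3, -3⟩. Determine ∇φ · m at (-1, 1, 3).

42

∂φ/∂x = 3*y^3
∂φ/∂y = 9*x*y^2 - 8*y
∂φ/∂z = 0
∇φ at (-1, 1, 3) = (3, -17, 0)
∇φ · m = (3)(-3) + (-17)(-3) + (0)(-3) = 42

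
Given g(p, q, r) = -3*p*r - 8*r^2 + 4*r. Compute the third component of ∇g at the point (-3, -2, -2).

(∇g)_3 = ∂g/∂r = -3*p - 16*r + 4
At (-3, -2, -2): 45.

45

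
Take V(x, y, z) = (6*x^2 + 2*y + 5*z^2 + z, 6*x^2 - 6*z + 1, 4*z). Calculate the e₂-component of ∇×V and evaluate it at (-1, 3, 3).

31

(∇×V)_2 = ∂V₁/∂z − ∂V₃/∂x
= 10*z + 1 − (0)
= 10*z + 1
At (-1, 3, 3): 31.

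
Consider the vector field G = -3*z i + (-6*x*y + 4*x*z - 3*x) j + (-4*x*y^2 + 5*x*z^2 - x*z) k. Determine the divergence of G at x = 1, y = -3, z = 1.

∂G₁/∂x = 0
∂G₂/∂y = -6*x
∂G₃/∂z = 10*x*z - x
∇·G = 10*x*z - 7*x
At (1, -3, 1): 3.

3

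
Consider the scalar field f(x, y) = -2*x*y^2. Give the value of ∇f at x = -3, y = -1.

(-2, -12)

∂f/∂x = -2*y^2
∂f/∂y = -4*x*y
∇f = (-2*y^2, -4*x*y)
At (-3, -1): (-2, -12).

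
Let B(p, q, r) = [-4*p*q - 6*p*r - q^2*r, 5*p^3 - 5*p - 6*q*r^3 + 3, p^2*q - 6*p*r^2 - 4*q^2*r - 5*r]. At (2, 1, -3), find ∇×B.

(190, 37, 57)

(∇×B)₁ = ∂B₃/∂q − ∂B₂/∂r = p^2 + 18*q*r^2 - 8*q*r
(∇×B)₂ = ∂B₁/∂r − ∂B₃/∂p = -2*p*q - 6*p - q^2 + 6*r^2
(∇×B)₃ = ∂B₂/∂p − ∂B₁/∂q = 15*p^2 + 4*p + 2*q*r - 5
∇×B = (p^2 + 18*q*r^2 - 8*q*r, -2*p*q - 6*p - q^2 + 6*r^2, 15*p^2 + 4*p + 2*q*r - 5)
At (2, 1, -3): (190, 37, 57).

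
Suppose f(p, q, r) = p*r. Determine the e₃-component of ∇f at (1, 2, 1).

1

(∇f)_3 = ∂f/∂r = p
At (1, 2, 1): 1.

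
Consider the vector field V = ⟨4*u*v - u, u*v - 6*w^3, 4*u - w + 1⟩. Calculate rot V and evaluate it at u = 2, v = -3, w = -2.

(∇×V)₁ = ∂V₃/∂v − ∂V₂/∂w = 18*w^2
(∇×V)₂ = ∂V₁/∂w − ∂V₃/∂u = -4
(∇×V)₃ = ∂V₂/∂u − ∂V₁/∂v = -4*u + v
∇×V = (18*w^2, -4, -4*u + v)
At (2, -3, -2): (72, -4, -11).

(72, -4, -11)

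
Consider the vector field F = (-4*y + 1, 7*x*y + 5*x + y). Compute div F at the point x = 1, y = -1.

8

∂F₁/∂x = 0
∂F₂/∂y = 7*x + 1
∇·F = 7*x + 1
At (1, -1): 8.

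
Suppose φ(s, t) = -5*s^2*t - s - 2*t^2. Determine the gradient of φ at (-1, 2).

(19, -13)

∂φ/∂s = -10*s*t - 1
∂φ/∂t = -5*s^2 - 4*t
∇φ = (-10*s*t - 1, -5*s^2 - 4*t)
At (-1, 2): (19, -13).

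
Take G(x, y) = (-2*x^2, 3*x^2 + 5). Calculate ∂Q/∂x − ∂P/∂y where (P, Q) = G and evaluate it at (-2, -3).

-12

∂G₂/∂x = 6*x
∂G₁/∂y = 0
Scalar curl = 6*x
At (-2, -3): -12.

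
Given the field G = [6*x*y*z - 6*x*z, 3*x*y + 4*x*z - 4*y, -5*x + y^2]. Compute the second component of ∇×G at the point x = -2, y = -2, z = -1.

41

(∇×G)_2 = ∂G₁/∂z − ∂G₃/∂x
= 6*x*y - 6*x − (-5)
= 6*x*y - 6*x + 5
At (-2, -2, -1): 41.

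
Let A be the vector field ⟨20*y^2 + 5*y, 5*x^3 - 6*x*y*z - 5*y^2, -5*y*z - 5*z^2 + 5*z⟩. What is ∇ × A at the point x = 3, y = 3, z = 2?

(∇×A)₁ = ∂A₃/∂y − ∂A₂/∂z = 6*x*y - 5*z
(∇×A)₂ = ∂A₁/∂z − ∂A₃/∂x = 0
(∇×A)₃ = ∂A₂/∂x − ∂A₁/∂y = 15*x^2 - 6*y*z - 40*y - 5
∇×A = (6*x*y - 5*z, 0, 15*x^2 - 6*y*z - 40*y - 5)
At (3, 3, 2): (44, 0, -26).

(44, 0, -26)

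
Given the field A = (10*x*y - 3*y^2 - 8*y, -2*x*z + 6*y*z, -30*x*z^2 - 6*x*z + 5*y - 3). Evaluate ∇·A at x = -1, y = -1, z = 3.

∂A₁/∂x = 10*y
∂A₂/∂y = 6*z
∂A₃/∂z = -60*x*z - 6*x
∇·A = -60*x*z - 6*x + 10*y + 6*z
At (-1, -1, 3): 194.

194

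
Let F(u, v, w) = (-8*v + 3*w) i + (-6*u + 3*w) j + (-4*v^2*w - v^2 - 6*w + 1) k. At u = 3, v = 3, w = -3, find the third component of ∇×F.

2

(∇×F)_3 = ∂F₂/∂u − ∂F₁/∂v
= -6 − (-8)
= 2
At (3, 3, -3): 2.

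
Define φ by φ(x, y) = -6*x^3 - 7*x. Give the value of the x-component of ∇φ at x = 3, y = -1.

-169

(∇φ)_1 = ∂φ/∂x = -18*x^2 - 7
At (3, -1): -169.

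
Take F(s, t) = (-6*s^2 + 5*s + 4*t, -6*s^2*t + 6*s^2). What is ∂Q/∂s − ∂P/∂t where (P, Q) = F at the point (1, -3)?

44

∂F₂/∂s = -12*s*t + 12*s
∂F₁/∂t = 4
Scalar curl = -12*s*t + 12*s - 4
At (1, -3): 44.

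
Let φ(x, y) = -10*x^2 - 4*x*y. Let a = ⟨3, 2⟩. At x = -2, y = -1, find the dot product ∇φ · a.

∂φ/∂x = -20*x - 4*y
∂φ/∂y = -4*x
∇φ at (-2, -1) = (44, 8)
∇φ · a = (44)(3) + (8)(2) = 148

148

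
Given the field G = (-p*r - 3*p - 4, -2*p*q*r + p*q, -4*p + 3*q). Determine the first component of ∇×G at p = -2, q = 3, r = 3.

(∇×G)_1 = ∂G₃/∂q − ∂G₂/∂r
= 3 − (-2*p*q)
= 2*p*q + 3
At (-2, 3, 3): -9.

-9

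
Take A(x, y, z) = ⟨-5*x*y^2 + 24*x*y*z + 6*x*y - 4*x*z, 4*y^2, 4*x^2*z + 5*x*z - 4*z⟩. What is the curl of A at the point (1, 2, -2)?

(0, 70, 62)

(∇×A)₁ = ∂A₃/∂y − ∂A₂/∂z = 0
(∇×A)₂ = ∂A₁/∂z − ∂A₃/∂x = 24*x*y - 8*x*z - 4*x - 5*z
(∇×A)₃ = ∂A₂/∂x − ∂A₁/∂y = 10*x*y - 24*x*z - 6*x
∇×A = (0, 24*x*y - 8*x*z - 4*x - 5*z, 10*x*y - 24*x*z - 6*x)
At (1, 2, -2): (0, 70, 62).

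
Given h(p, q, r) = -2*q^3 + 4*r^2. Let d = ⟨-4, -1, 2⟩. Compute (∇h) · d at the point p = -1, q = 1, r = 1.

22

∂h/∂p = 0
∂h/∂q = -6*q^2
∂h/∂r = 8*r
∇h at (-1, 1, 1) = (0, -6, 8)
∇h · d = (0)(-4) + (-6)(-1) + (8)(2) = 22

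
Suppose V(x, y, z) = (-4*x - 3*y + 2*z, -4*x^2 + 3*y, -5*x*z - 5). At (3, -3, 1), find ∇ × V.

(0, 7, -21)

(∇×V)₁ = ∂V₃/∂y − ∂V₂/∂z = 0
(∇×V)₂ = ∂V₁/∂z − ∂V₃/∂x = 5*z + 2
(∇×V)₃ = ∂V₂/∂x − ∂V₁/∂y = -8*x + 3
∇×V = (0, 5*z + 2, -8*x + 3)
At (3, -3, 1): (0, 7, -21).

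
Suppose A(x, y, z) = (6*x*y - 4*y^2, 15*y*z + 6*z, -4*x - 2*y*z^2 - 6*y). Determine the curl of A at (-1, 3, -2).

(-65, 4, 30)

(∇×A)₁ = ∂A₃/∂y − ∂A₂/∂z = -15*y - 2*z^2 - 12
(∇×A)₂ = ∂A₁/∂z − ∂A₃/∂x = 4
(∇×A)₃ = ∂A₂/∂x − ∂A₁/∂y = -6*x + 8*y
∇×A = (-15*y - 2*z^2 - 12, 4, -6*x + 8*y)
At (-1, 3, -2): (-65, 4, 30).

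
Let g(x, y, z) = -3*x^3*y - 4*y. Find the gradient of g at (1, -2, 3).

(18, -7, 0)

∂g/∂x = -9*x^2*y
∂g/∂y = -3*x^3 - 4
∂g/∂z = 0
∇g = (-9*x^2*y, -3*x^3 - 4, 0)
At (1, -2, 3): (18, -7, 0).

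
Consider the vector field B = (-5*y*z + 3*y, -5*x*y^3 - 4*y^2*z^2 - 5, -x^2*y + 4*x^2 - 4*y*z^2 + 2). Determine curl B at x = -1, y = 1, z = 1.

(3, 1, -3)

(∇×B)₁ = ∂B₃/∂y − ∂B₂/∂z = -x^2 + 8*y^2*z - 4*z^2
(∇×B)₂ = ∂B₁/∂z − ∂B₃/∂x = 2*x*y - 8*x - 5*y
(∇×B)₃ = ∂B₂/∂x − ∂B₁/∂y = -5*y^3 + 5*z - 3
∇×B = (-x^2 + 8*y^2*z - 4*z^2, 2*x*y - 8*x - 5*y, -5*y^3 + 5*z - 3)
At (-1, 1, 1): (3, 1, -3).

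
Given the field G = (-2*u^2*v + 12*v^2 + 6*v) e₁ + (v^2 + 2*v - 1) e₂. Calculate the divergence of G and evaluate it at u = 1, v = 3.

∂G₁/∂u = -4*u*v
∂G₂/∂v = 2*v + 2
∇·G = -4*u*v + 2*v + 2
At (1, 3): -4.

-4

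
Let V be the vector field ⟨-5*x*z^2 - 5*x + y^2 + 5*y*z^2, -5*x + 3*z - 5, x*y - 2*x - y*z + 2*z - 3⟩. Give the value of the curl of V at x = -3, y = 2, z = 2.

(∇×V)₁ = ∂V₃/∂y − ∂V₂/∂z = x - z - 3
(∇×V)₂ = ∂V₁/∂z − ∂V₃/∂x = -10*x*z + 10*y*z - y + 2
(∇×V)₃ = ∂V₂/∂x − ∂V₁/∂y = -2*y - 5*z^2 - 5
∇×V = (x - z - 3, -10*x*z + 10*y*z - y + 2, -2*y - 5*z^2 - 5)
At (-3, 2, 2): (-8, 100, -29).

(-8, 100, -29)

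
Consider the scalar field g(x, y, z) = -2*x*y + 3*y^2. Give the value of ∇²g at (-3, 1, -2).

∂²g/∂x² = 0
∂²g/∂y² = 6
∂²g/∂z² = 0
∇²g = 6
At (-3, 1, -2): 6.

6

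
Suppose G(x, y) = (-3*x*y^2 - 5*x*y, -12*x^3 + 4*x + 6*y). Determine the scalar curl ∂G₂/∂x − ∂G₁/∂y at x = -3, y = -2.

∂G₂/∂x = -36*x^2 + 4
∂G₁/∂y = -6*x*y - 5*x
Scalar curl = -36*x^2 + 6*x*y + 5*x + 4
At (-3, -2): -299.

-299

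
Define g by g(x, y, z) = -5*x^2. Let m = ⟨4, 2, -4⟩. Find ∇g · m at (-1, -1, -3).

∂g/∂x = -10*x
∂g/∂y = 0
∂g/∂z = 0
∇g at (-1, -1, -3) = (10, 0, 0)
∇g · m = (10)(4) + (0)(2) + (0)(-4) = 40

40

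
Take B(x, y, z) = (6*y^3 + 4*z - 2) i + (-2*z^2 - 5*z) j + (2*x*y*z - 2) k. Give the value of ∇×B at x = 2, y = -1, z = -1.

(-3, 2, -18)

(∇×B)₁ = ∂B₃/∂y − ∂B₂/∂z = 2*x*z + 4*z + 5
(∇×B)₂ = ∂B₁/∂z − ∂B₃/∂x = -2*y*z + 4
(∇×B)₃ = ∂B₂/∂x − ∂B₁/∂y = -18*y^2
∇×B = (2*x*z + 4*z + 5, -2*y*z + 4, -18*y^2)
At (2, -1, -1): (-3, 2, -18).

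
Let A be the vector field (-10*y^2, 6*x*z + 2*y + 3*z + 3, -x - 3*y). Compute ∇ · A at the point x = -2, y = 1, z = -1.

∂A₁/∂x = 0
∂A₂/∂y = 2
∂A₃/∂z = 0
∇·A = 2
At (-2, 1, -1): 2.

2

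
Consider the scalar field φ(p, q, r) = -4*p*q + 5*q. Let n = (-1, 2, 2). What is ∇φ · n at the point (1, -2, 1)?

∂φ/∂p = -4*q
∂φ/∂q = -4*p + 5
∂φ/∂r = 0
∇φ at (1, -2, 1) = (8, 1, 0)
∇φ · n = (8)(-1) + (1)(2) + (0)(2) = -6

-6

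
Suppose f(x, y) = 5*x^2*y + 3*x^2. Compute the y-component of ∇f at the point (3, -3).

(∇f)_2 = ∂f/∂y = 5*x^2
At (3, -3): 45.

45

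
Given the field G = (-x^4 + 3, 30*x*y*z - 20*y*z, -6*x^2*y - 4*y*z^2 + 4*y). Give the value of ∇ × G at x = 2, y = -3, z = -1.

(96, -72, 90)

(∇×G)₁ = ∂G₃/∂y − ∂G₂/∂z = -6*x^2 - 30*x*y + 20*y - 4*z^2 + 4
(∇×G)₂ = ∂G₁/∂z − ∂G₃/∂x = 12*x*y
(∇×G)₃ = ∂G₂/∂x − ∂G₁/∂y = 30*y*z
∇×G = (-6*x^2 - 30*x*y + 20*y - 4*z^2 + 4, 12*x*y, 30*y*z)
At (2, -3, -1): (96, -72, 90).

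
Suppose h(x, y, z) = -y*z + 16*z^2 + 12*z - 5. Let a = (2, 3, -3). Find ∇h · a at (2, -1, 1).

-138

∂h/∂x = 0
∂h/∂y = -z
∂h/∂z = -y + 32*z + 12
∇h at (2, -1, 1) = (0, -1, 45)
∇h · a = (0)(2) + (-1)(3) + (45)(-3) = -138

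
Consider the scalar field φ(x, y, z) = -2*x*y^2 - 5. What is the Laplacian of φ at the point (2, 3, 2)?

∂²φ/∂x² = 0
∂²φ/∂y² = -4*x
∂²φ/∂z² = 0
∇²φ = -4*x
At (2, 3, 2): -8.

-8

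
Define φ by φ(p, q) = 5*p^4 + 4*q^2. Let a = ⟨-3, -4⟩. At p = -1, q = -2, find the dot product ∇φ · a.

∂φ/∂p = 20*p^3
∂φ/∂q = 8*q
∇φ at (-1, -2) = (-20, -16)
∇φ · a = (-20)(-3) + (-16)(-4) = 124

124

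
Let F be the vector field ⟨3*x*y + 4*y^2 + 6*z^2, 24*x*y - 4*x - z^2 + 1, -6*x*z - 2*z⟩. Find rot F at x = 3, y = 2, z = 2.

(4, 36, 19)

(∇×F)₁ = ∂F₃/∂y − ∂F₂/∂z = 2*z
(∇×F)₂ = ∂F₁/∂z − ∂F₃/∂x = 18*z
(∇×F)₃ = ∂F₂/∂x − ∂F₁/∂y = -3*x + 16*y - 4
∇×F = (2*z, 18*z, -3*x + 16*y - 4)
At (3, 2, 2): (4, 36, 19).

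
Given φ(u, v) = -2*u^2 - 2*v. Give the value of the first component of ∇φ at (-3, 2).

12

(∇φ)_1 = ∂φ/∂u = -4*u
At (-3, 2): 12.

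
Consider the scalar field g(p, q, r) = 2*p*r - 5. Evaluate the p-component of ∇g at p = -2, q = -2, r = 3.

6

(∇g)_1 = ∂g/∂p = 2*r
At (-2, -2, 3): 6.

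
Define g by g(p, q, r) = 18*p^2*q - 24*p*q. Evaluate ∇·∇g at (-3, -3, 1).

∂²g/∂p² = 36*q
∂²g/∂q² = 0
∂²g/∂r² = 0
∇²g = 36*q
At (-3, -3, 1): -108.

-108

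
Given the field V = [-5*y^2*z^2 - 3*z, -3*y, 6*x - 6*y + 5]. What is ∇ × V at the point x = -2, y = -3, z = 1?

(∇×V)₁ = ∂V₃/∂y − ∂V₂/∂z = -6
(∇×V)₂ = ∂V₁/∂z − ∂V₃/∂x = -10*y^2*z - 9
(∇×V)₃ = ∂V₂/∂x − ∂V₁/∂y = 10*y*z^2
∇×V = (-6, -10*y^2*z - 9, 10*y*z^2)
At (-2, -3, 1): (-6, -99, -30).

(-6, -99, -30)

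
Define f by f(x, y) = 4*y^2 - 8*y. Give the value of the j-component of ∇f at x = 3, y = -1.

(∇f)_2 = ∂f/∂y = 8*y - 8
At (3, -1): -16.

-16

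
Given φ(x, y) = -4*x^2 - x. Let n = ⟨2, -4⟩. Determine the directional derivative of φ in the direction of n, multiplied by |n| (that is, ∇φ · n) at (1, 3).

∂φ/∂x = -8*x - 1
∂φ/∂y = 0
∇φ at (1, 3) = (-9, 0)
∇φ · n = (-9)(2) + (0)(-4) = -18

-18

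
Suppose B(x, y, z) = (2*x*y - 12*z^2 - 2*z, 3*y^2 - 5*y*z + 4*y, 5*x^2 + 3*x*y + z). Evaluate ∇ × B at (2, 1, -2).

(11, 23, -4)

(∇×B)₁ = ∂B₃/∂y − ∂B₂/∂z = 3*x + 5*y
(∇×B)₂ = ∂B₁/∂z − ∂B₃/∂x = -10*x - 3*y - 24*z - 2
(∇×B)₃ = ∂B₂/∂x − ∂B₁/∂y = -2*x
∇×B = (3*x + 5*y, -10*x - 3*y - 24*z - 2, -2*x)
At (2, 1, -2): (11, 23, -4).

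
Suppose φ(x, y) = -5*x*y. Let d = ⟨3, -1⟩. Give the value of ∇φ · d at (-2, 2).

∂φ/∂x = -5*y
∂φ/∂y = -5*x
∇φ at (-2, 2) = (-10, 10)
∇φ · d = (-10)(3) + (10)(-1) = -40

-40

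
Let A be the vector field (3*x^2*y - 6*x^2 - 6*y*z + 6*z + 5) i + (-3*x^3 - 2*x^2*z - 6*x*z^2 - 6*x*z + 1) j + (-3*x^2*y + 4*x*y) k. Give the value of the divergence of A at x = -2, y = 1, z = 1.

12

∂A₁/∂x = 6*x*y - 12*x
∂A₂/∂y = 0
∂A₃/∂z = 0
∇·A = 6*x*y - 12*x
At (-2, 1, 1): 12.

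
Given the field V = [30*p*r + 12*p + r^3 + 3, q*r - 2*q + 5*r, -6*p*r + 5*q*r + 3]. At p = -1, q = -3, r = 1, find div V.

32

∂V₁/∂p = 30*r + 12
∂V₂/∂q = r - 2
∂V₃/∂r = -6*p + 5*q
∇·V = -6*p + 5*q + 31*r + 10
At (-1, -3, 1): 32.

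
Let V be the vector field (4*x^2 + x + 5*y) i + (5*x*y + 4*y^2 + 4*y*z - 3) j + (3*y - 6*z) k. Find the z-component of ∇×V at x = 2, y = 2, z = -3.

5

(∇×V)_3 = ∂V₂/∂x − ∂V₁/∂y
= 5*y − (5)
= 5*y - 5
At (2, 2, -3): 5.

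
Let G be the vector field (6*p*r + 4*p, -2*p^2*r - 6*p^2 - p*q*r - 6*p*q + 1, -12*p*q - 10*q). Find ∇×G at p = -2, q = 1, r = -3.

(20, 0, -3)

(∇×G)₁ = ∂G₃/∂q − ∂G₂/∂r = 2*p^2 + p*q - 12*p - 10
(∇×G)₂ = ∂G₁/∂r − ∂G₃/∂p = 6*p + 12*q
(∇×G)₃ = ∂G₂/∂p − ∂G₁/∂q = -4*p*r - 12*p - q*r - 6*q
∇×G = (2*p^2 + p*q - 12*p - 10, 6*p + 12*q, -4*p*r - 12*p - q*r - 6*q)
At (-2, 1, -3): (20, 0, -3).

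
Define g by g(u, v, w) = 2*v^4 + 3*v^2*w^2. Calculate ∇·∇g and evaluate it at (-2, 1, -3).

∂²g/∂u² = 0
∂²g/∂v² = 6*(4*v^2 + w^2)
∂²g/∂w² = 6*v^2
∇²g = 30*v^2 + 6*w^2
At (-2, 1, -3): 84.

84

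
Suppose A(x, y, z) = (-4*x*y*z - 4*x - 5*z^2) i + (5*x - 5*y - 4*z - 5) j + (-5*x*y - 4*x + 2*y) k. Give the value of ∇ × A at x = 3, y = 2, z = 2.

(-9, -30, 29)

(∇×A)₁ = ∂A₃/∂y − ∂A₂/∂z = -5*x + 6
(∇×A)₂ = ∂A₁/∂z − ∂A₃/∂x = -4*x*y + 5*y - 10*z + 4
(∇×A)₃ = ∂A₂/∂x − ∂A₁/∂y = 4*x*z + 5
∇×A = (-5*x + 6, -4*x*y + 5*y - 10*z + 4, 4*x*z + 5)
At (3, 2, 2): (-9, -30, 29).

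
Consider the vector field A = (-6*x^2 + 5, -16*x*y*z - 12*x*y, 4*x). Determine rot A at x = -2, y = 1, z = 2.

(-32, -4, -44)

(∇×A)₁ = ∂A₃/∂y − ∂A₂/∂z = 16*x*y
(∇×A)₂ = ∂A₁/∂z − ∂A₃/∂x = -4
(∇×A)₃ = ∂A₂/∂x − ∂A₁/∂y = -16*y*z - 12*y
∇×A = (16*x*y, -4, -16*y*z - 12*y)
At (-2, 1, 2): (-32, -4, -44).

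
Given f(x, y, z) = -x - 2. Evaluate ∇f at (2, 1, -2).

(-1, 0, 0)

∂f/∂x = -1
∂f/∂y = 0
∂f/∂z = 0
∇f = (-1, 0, 0)
At (2, 1, -2): (-1, 0, 0).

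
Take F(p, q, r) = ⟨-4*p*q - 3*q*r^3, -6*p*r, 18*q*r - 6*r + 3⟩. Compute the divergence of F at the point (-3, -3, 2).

-48

∂F₁/∂p = -4*q
∂F₂/∂q = 0
∂F₃/∂r = 18*q - 6
∇·F = 14*q - 6
At (-3, -3, 2): -48.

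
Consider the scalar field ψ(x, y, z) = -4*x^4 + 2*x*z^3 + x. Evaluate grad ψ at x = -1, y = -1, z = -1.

(15, 0, -6)

∂ψ/∂x = -16*x^3 + 2*z^3 + 1
∂ψ/∂y = 0
∂ψ/∂z = 6*x*z^2
∇ψ = (-16*x^3 + 2*z^3 + 1, 0, 6*x*z^2)
At (-1, -1, -1): (15, 0, -6).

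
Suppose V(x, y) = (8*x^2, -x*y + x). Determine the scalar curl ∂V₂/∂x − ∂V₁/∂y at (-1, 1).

∂V₂/∂x = -y + 1
∂V₁/∂y = 0
Scalar curl = -y + 1
At (-1, 1): 0.

0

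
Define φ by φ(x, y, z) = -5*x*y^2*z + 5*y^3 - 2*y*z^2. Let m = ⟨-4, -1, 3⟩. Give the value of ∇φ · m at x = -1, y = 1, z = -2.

∂φ/∂x = -5*y^2*z
∂φ/∂y = -10*x*y*z + 15*y^2 - 2*z^2
∂φ/∂z = -5*x*y^2 - 4*y*z
∇φ at (-1, 1, -2) = (10, -13, 13)
∇φ · m = (10)(-4) + (-13)(-1) + (13)(3) = 12

12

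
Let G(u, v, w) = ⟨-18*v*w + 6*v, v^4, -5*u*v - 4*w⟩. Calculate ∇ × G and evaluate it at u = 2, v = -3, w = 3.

(-10, 39, 48)

(∇×G)₁ = ∂G₃/∂v − ∂G₂/∂w = -5*u
(∇×G)₂ = ∂G₁/∂w − ∂G₃/∂u = -13*v
(∇×G)₃ = ∂G₂/∂u − ∂G₁/∂v = 18*w - 6
∇×G = (-5*u, -13*v, 18*w - 6)
At (2, -3, 3): (-10, 39, 48).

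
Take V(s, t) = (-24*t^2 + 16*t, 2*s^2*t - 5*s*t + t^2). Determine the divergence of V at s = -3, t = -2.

29

∂V₁/∂s = 0
∂V₂/∂t = 2*s^2 - 5*s + 2*t
∇·V = 2*s^2 - 5*s + 2*t
At (-3, -2): 29.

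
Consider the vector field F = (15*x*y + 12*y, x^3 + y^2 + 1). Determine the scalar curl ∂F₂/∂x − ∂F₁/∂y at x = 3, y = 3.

-30

∂F₂/∂x = 3*x^2
∂F₁/∂y = 15*x + 12
Scalar curl = 3*x^2 - 15*x - 12
At (3, 3): -30.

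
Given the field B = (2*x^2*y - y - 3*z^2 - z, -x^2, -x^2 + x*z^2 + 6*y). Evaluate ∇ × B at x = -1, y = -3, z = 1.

(∇×B)₁ = ∂B₃/∂y − ∂B₂/∂z = 6
(∇×B)₂ = ∂B₁/∂z − ∂B₃/∂x = 2*x - z^2 - 6*z - 1
(∇×B)₃ = ∂B₂/∂x − ∂B₁/∂y = -2*x^2 - 2*x + 1
∇×B = (6, 2*x - z^2 - 6*z - 1, -2*x^2 - 2*x + 1)
At (-1, -3, 1): (6, -10, 1).

(6, -10, 1)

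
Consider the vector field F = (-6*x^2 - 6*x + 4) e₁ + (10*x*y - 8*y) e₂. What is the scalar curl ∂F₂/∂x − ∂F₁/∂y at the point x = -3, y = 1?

10

∂F₂/∂x = 10*y
∂F₁/∂y = 0
Scalar curl = 10*y
At (-3, 1): 10.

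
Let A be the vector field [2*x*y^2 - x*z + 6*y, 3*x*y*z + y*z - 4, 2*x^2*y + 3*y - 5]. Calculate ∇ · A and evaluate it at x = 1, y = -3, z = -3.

∂A₁/∂x = 2*y^2 - z
∂A₂/∂y = 3*x*z + z
∂A₃/∂z = 0
∇·A = 3*x*z + 2*y^2
At (1, -3, -3): 9.

9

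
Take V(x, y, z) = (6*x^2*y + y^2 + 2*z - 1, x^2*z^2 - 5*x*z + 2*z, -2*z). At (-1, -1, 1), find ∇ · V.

10

∂V₁/∂x = 12*x*y
∂V₂/∂y = 0
∂V₃/∂z = -2
∇·V = 12*x*y - 2
At (-1, -1, 1): 10.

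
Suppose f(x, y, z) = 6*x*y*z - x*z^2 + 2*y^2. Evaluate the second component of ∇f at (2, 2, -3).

-28

(∇f)_2 = ∂f/∂y = 6*x*z + 4*y
At (2, 2, -3): -28.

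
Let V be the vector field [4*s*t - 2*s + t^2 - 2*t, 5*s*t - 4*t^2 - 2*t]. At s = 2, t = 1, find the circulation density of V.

∂V₂/∂s = 5*t
∂V₁/∂t = 4*s + 2*t - 2
Scalar curl = -4*s + 3*t + 2
At (2, 1): -3.

-3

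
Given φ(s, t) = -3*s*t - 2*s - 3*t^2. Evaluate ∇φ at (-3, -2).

∂φ/∂s = -3*t - 2
∂φ/∂t = -3*s - 6*t
∇φ = (-3*t - 2, -3*s - 6*t)
At (-3, -2): (4, 21).

(4, 21)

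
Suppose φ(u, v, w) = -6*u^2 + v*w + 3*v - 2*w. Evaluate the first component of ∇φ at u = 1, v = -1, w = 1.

-12

(∇φ)_1 = ∂φ/∂u = -12*u
At (1, -1, 1): -12.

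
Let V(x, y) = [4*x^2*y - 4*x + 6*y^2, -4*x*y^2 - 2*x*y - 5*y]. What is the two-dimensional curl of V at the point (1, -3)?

∂V₂/∂x = -4*y^2 - 2*y
∂V₁/∂y = 4*x^2 + 12*y
Scalar curl = -4*x^2 - 4*y^2 - 14*y
At (1, -3): 2.

2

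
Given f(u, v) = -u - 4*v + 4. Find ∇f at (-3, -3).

(-1, -4)

∂f/∂u = -1
∂f/∂v = -4
∇f = (-1, -4)
At (-3, -3): (-1, -4).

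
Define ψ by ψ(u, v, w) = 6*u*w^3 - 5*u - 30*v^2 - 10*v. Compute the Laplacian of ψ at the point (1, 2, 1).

∂²ψ/∂u² = 0
∂²ψ/∂v² = -60
∂²ψ/∂w² = 36*u*w
∇²ψ = 36*u*w - 60
At (1, 2, 1): -24.

-24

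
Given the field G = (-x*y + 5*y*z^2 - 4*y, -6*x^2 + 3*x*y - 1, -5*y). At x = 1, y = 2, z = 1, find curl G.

(-5, 20, -6)

(∇×G)₁ = ∂G₃/∂y − ∂G₂/∂z = -5
(∇×G)₂ = ∂G₁/∂z − ∂G₃/∂x = 10*y*z
(∇×G)₃ = ∂G₂/∂x − ∂G₁/∂y = -11*x + 3*y - 5*z^2 + 4
∇×G = (-5, 10*y*z, -11*x + 3*y - 5*z^2 + 4)
At (1, 2, 1): (-5, 20, -6).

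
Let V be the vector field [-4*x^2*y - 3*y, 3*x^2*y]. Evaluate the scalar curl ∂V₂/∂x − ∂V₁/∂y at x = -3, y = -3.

93

∂V₂/∂x = 6*x*y
∂V₁/∂y = -4*x^2 - 3
Scalar curl = 4*x^2 + 6*x*y + 3
At (-3, -3): 93.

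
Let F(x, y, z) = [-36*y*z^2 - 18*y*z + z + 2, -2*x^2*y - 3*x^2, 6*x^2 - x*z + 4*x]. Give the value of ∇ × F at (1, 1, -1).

(0, 38, 8)

(∇×F)₁ = ∂F₃/∂y − ∂F₂/∂z = 0
(∇×F)₂ = ∂F₁/∂z − ∂F₃/∂x = -12*x - 72*y*z - 18*y + z - 3
(∇×F)₃ = ∂F₂/∂x − ∂F₁/∂y = -4*x*y - 6*x + 36*z^2 + 18*z
∇×F = (0, -12*x - 72*y*z - 18*y + z - 3, -4*x*y - 6*x + 36*z^2 + 18*z)
At (1, 1, -1): (0, 38, 8).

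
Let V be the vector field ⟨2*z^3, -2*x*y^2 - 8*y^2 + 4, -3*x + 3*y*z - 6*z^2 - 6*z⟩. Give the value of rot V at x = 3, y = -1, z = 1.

(3, 9, -2)

(∇×V)₁ = ∂V₃/∂y − ∂V₂/∂z = 3*z
(∇×V)₂ = ∂V₁/∂z − ∂V₃/∂x = 6*z^2 + 3
(∇×V)₃ = ∂V₂/∂x − ∂V₁/∂y = -2*y^2
∇×V = (3*z, 6*z^2 + 3, -2*y^2)
At (3, -1, 1): (3, 9, -2).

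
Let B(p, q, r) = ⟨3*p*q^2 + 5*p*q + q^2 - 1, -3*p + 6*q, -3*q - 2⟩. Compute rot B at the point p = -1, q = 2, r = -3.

(∇×B)₁ = ∂B₃/∂q − ∂B₂/∂r = -3
(∇×B)₂ = ∂B₁/∂r − ∂B₃/∂p = 0
(∇×B)₃ = ∂B₂/∂p − ∂B₁/∂q = -6*p*q - 5*p - 2*q - 3
∇×B = (-3, 0, -6*p*q - 5*p - 2*q - 3)
At (-1, 2, -3): (-3, 0, 10).

(-3, 0, 10)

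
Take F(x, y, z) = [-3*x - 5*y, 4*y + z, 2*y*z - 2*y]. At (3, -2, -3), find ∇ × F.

(-9, 0, 5)

(∇×F)₁ = ∂F₃/∂y − ∂F₂/∂z = 2*z - 3
(∇×F)₂ = ∂F₁/∂z − ∂F₃/∂x = 0
(∇×F)₃ = ∂F₂/∂x − ∂F₁/∂y = 5
∇×F = (2*z - 3, 0, 5)
At (3, -2, -3): (-9, 0, 5).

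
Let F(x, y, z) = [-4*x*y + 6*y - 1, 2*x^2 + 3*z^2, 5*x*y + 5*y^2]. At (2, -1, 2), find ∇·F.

4

∂F₁/∂x = -4*y
∂F₂/∂y = 0
∂F₃/∂z = 0
∇·F = -4*y
At (2, -1, 2): 4.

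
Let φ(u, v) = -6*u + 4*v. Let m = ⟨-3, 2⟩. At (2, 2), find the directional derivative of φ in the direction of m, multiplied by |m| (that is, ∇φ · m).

26

∂φ/∂u = -6
∂φ/∂v = 4
∇φ at (2, 2) = (-6, 4)
∇φ · m = (-6)(-3) + (4)(2) = 26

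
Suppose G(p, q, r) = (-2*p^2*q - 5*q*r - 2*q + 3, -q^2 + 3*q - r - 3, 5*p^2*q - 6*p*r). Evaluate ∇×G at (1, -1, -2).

(6, 3, -6)

(∇×G)₁ = ∂G₃/∂q − ∂G₂/∂r = 5*p^2 + 1
(∇×G)₂ = ∂G₁/∂r − ∂G₃/∂p = -10*p*q - 5*q + 6*r
(∇×G)₃ = ∂G₂/∂p − ∂G₁/∂q = 2*p^2 + 5*r + 2
∇×G = (5*p^2 + 1, -10*p*q - 5*q + 6*r, 2*p^2 + 5*r + 2)
At (1, -1, -2): (6, 3, -6).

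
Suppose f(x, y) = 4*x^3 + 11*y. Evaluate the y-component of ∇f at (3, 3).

11

(∇f)_2 = ∂f/∂y = 11
At (3, 3): 11.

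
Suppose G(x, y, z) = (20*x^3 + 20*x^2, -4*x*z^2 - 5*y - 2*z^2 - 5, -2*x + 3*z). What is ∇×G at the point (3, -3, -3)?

(∇×G)₁ = ∂G₃/∂y − ∂G₂/∂z = 8*x*z + 4*z
(∇×G)₂ = ∂G₁/∂z − ∂G₃/∂x = 2
(∇×G)₃ = ∂G₂/∂x − ∂G₁/∂y = -4*z^2
∇×G = (8*x*z + 4*z, 2, -4*z^2)
At (3, -3, -3): (-84, 2, -36).

(-84, 2, -36)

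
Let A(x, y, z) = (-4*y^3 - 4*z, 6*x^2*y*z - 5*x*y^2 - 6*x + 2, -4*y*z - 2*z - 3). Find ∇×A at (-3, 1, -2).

(-46, -4, 73)

(∇×A)₁ = ∂A₃/∂y − ∂A₂/∂z = -6*x^2*y - 4*z
(∇×A)₂ = ∂A₁/∂z − ∂A₃/∂x = -4
(∇×A)₃ = ∂A₂/∂x − ∂A₁/∂y = 12*x*y*z + 7*y^2 - 6
∇×A = (-6*x^2*y - 4*z, -4, 12*x*y*z + 7*y^2 - 6)
At (-3, 1, -2): (-46, -4, 73).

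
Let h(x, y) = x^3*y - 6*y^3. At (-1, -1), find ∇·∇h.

∂²h/∂x² = 6*x*y
∂²h/∂y² = -36*y
∇²h = 6*x*y - 36*y
At (-1, -1): 42.

42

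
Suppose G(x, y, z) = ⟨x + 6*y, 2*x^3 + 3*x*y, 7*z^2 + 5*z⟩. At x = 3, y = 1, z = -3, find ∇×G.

(∇×G)₁ = ∂G₃/∂y − ∂G₂/∂z = 0
(∇×G)₂ = ∂G₁/∂z − ∂G₃/∂x = 0
(∇×G)₃ = ∂G₂/∂x − ∂G₁/∂y = 6*x^2 + 3*y - 6
∇×G = (0, 0, 6*x^2 + 3*y - 6)
At (3, 1, -3): (0, 0, 51).

(0, 0, 51)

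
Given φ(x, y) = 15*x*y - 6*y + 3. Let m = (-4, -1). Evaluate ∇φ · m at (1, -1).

∂φ/∂x = 15*y
∂φ/∂y = 15*x - 6
∇φ at (1, -1) = (-15, 9)
∇φ · m = (-15)(-4) + (9)(-1) = 51

51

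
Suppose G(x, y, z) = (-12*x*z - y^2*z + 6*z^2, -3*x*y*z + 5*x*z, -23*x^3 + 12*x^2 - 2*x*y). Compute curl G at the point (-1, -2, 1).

(∇×G)₁ = ∂G₃/∂y − ∂G₂/∂z = 3*x*y - 7*x
(∇×G)₂ = ∂G₁/∂z − ∂G₃/∂x = 69*x^2 - 36*x - y^2 + 2*y + 12*z
(∇×G)₃ = ∂G₂/∂x − ∂G₁/∂y = -y*z + 5*z
∇×G = (3*x*y - 7*x, 69*x^2 - 36*x - y^2 + 2*y + 12*z, -y*z + 5*z)
At (-1, -2, 1): (13, 109, 7).

(13, 109, 7)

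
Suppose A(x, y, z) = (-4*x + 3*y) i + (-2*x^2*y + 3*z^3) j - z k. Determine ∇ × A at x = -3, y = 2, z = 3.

(∇×A)₁ = ∂A₃/∂y − ∂A₂/∂z = -9*z^2
(∇×A)₂ = ∂A₁/∂z − ∂A₃/∂x = 0
(∇×A)₃ = ∂A₂/∂x − ∂A₁/∂y = -4*x*y - 3
∇×A = (-9*z^2, 0, -4*x*y - 3)
At (-3, 2, 3): (-81, 0, 21).

(-81, 0, 21)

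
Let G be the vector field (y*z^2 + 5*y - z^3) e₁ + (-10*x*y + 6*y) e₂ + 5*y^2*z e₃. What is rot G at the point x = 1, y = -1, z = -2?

(∇×G)₁ = ∂G₃/∂y − ∂G₂/∂z = 10*y*z
(∇×G)₂ = ∂G₁/∂z − ∂G₃/∂x = 2*y*z - 3*z^2
(∇×G)₃ = ∂G₂/∂x − ∂G₁/∂y = -10*y - z^2 - 5
∇×G = (10*y*z, 2*y*z - 3*z^2, -10*y - z^2 - 5)
At (1, -1, -2): (20, -8, 1).

(20, -8, 1)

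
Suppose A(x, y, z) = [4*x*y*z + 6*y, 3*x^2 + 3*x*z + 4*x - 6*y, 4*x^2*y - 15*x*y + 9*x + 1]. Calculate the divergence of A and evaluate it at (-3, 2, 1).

∂A₁/∂x = 4*y*z
∂A₂/∂y = -6
∂A₃/∂z = 0
∇·A = 4*y*z - 6
At (-3, 2, 1): 2.

2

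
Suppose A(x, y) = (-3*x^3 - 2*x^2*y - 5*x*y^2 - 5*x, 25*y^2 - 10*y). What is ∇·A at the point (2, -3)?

-222

∂A₁/∂x = -9*x^2 - 4*x*y - 5*y^2 - 5
∂A₂/∂y = 50*y - 10
∇·A = -9*x^2 - 4*x*y - 5*y^2 + 50*y - 15
At (2, -3): -222.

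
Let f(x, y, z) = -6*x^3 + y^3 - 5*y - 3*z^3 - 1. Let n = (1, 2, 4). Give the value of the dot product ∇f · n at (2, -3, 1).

-64

∂f/∂x = -18*x^2
∂f/∂y = 3*y^2 - 5
∂f/∂z = -9*z^2
∇f at (2, -3, 1) = (-72, 22, -9)
∇f · n = (-72)(1) + (22)(2) + (-9)(4) = -64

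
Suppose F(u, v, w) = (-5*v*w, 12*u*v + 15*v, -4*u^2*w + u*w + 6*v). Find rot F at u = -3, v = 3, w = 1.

(6, -40, 41)

(∇×F)₁ = ∂F₃/∂v − ∂F₂/∂w = 6
(∇×F)₂ = ∂F₁/∂w − ∂F₃/∂u = 8*u*w - 5*v - w
(∇×F)₃ = ∂F₂/∂u − ∂F₁/∂v = 12*v + 5*w
∇×F = (6, 8*u*w - 5*v - w, 12*v + 5*w)
At (-3, 3, 1): (6, -40, 41).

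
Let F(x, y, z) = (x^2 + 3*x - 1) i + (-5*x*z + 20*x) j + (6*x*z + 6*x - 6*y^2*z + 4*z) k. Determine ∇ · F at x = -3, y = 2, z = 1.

∂F₁/∂x = 2*x + 3
∂F₂/∂y = 0
∂F₃/∂z = 6*x - 6*y^2 + 4
∇·F = 8*x - 6*y^2 + 7
At (-3, 2, 1): -41.

-41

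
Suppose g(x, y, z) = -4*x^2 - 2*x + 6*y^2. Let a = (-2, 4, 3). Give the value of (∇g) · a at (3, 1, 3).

100

∂g/∂x = -8*x - 2
∂g/∂y = 12*y
∂g/∂z = 0
∇g at (3, 1, 3) = (-26, 12, 0)
∇g · a = (-26)(-2) + (12)(4) + (0)(3) = 100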